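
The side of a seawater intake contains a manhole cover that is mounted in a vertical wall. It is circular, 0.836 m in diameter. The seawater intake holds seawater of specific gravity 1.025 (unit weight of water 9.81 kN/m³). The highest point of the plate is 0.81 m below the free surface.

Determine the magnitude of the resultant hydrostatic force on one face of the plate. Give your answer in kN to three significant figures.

γ = 1.025 × 9.81 = 10.05525 kN/m³.
The centroid is at the centre, 0.418 m below the top of the plate, so the centroid depth is h_c = 0.81 + 0.418 = 1.228 m.
A = π(0.418)² = 0.548912 m².
Resultant F = γ·h_c·A = 10.05525 × 1.228 × 0.548912 = 6.77788 kN.

F ≈ 6.78 kN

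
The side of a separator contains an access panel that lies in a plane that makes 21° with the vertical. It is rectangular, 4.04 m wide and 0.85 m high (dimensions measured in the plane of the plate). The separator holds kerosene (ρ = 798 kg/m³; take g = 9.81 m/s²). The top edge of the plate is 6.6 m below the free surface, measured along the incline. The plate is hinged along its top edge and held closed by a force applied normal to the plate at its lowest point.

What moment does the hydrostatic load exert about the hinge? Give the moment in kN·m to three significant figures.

γ = ρg = 798 × 9.81 / 1000 = 7.82838 kN/m³.
The plate makes 21° with the vertical, i.e. θ = 90° − 21° = 69° to the horizontal. Measuring y along the incline from the free-surface line, vertical depth h = y·sinθ with sinθ = 0.933580.
The centroid lies 0.85/2 = 0.425 m below the top edge, so y_c = 6.6 + 0.425 = 7.025 m and h_c = 7.025 × 0.933580 = 6.5584 m.
A = 4.04 × 0.85 = 3.434 m².
Resultant F = γ·h_c·A = 7.82838 × 6.5584 × 3.434 = 176.307 kN.
I_c = b·h³/12 = 4.04 × 0.85³/12 = 0.206755 m⁴.
Centre of pressure: y_p = y_c + I_c/(y_c·A) = 7.025 + 0.206755/(7.025 × 3.434) = 7.025 + 0.00857056 = 7.03357 m along the plane.
The resultant acts 0.425 + 0.00857056 = 0.433571 m (along the plate) below the hinge at the top edge, so the moment about the hinge is M = F × 0.433571 = 176.307 × 0.433571 = 76.4416 kN·m.

M ≈ 76.4 kN·m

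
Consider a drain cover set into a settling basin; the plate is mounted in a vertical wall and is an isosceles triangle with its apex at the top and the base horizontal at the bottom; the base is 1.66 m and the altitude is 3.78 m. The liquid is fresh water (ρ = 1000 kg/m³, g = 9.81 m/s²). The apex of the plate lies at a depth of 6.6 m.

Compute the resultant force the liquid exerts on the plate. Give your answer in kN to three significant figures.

γ = ρg = 1000 × 9.81 = 9810 N/m³ = 9.81 kN/m³.
With the apex up, the centroid sits 2h/3 = 2 × 3.78/3 = 2.52 m below the apex, so the centroid depth is h_c = 6.6 + 2.52 = 9.12 m.
A = ½ × 1.66 × 3.78 = 3.1374 m².
Resultant F = γ·h_c·A = 9.81 × 9.12 × 3.1374 = 280.694 kN.

F ≈ 281 kN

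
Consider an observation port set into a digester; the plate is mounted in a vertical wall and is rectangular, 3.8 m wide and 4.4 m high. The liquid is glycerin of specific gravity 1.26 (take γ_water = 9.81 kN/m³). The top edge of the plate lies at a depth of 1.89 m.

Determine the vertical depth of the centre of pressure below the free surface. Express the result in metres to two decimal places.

h_p = 4.48 m

γ = 1.26 × 9.81 = 12.3606 kN/m³.
The centroid lies 4.4/2 = 2.2 m below the top edge, so the centroid depth is h_c = 1.89 + 2.2 = 4.09 m.
A = 3.8 × 4.4 = 16.72 m².
Resultant F = γ·h_c·A = 12.3606 × 4.09 × 16.72 = 845.277 kN.
I_c = b·h³/12 = 3.8 × 4.4³/12 = 26.9749 m⁴.
Centre of pressure: y_p = y_c + I_c/(y_c·A) = 4.09 + 26.9749/(4.09 × 16.72) = 4.09 + 0.394458 = 4.48446 m along the plane.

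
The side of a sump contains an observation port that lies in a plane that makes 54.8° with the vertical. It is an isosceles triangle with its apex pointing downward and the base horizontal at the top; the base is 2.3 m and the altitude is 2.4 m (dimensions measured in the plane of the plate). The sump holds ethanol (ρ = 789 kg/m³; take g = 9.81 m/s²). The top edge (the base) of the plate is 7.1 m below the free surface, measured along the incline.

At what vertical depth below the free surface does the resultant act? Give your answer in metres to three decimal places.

h_p = 4.577 m

γ = ρg = 789 × 9.81 / 1000 = 7.74009 kN/m³.
The plate makes 54.8° with the vertical, i.e. θ = 90° − 54.8° = 35.2° to the horizontal. Measuring y along the incline from the free-surface line, vertical depth h = y·sinθ with sinθ = 0.576432.
With the apex down, the centroid sits h/3 = 2.4/3 = 0.8 m below the base (the top edge), so y_c = 7.1 + 0.8 = 7.9 m and h_c = 7.9 × 0.576432 = 4.55381 m.
A = ½ × 2.3 × 2.4 = 2.76 m².
Resultant F = γ·h_c·A = 7.74009 × 4.55381 × 2.76 = 97.2814 kN.
I_c = b·h³/36 = 2.3 × 2.4³/36 = 0.8832 m⁴.
Centre of pressure: y_p = y_c + I_c/(y_c·A) = 7.9 + 0.8832/(7.9 × 2.76) = 7.9 + 0.0405063 = 7.94051 m along the plane.
Vertically, h_p = y_p·sinθ = 7.94051 × 0.576432 = 4.57716 m.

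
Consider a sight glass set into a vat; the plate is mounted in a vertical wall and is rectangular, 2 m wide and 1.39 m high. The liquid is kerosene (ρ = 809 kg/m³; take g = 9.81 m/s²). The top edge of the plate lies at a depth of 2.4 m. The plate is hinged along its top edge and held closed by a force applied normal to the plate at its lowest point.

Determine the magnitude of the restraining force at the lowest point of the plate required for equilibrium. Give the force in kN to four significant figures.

γ = ρg = 809 × 9.81 / 1000 = 7.93629 kN/m³.
The centroid lies 1.39/2 = 0.695 m below the top edge, so the centroid depth is h_c = 2.4 + 0.695 = 3.095 m.
A = 2 × 1.39 = 2.78 m².
Resultant F = γ·h_c·A = 7.93629 × 3.095 × 2.78 = 68.2846 kN.
I_c = b·h³/12 = 2 × 1.39³/12 = 0.447603 m⁴.
Centre of pressure: y_p = y_c + I_c/(y_c·A) = 3.095 + 0.447603/(3.095 × 2.78) = 3.095 + 0.0520221 = 3.14702 m along the plane.
The resultant acts 0.695 + 0.0520221 = 0.747022 m (along the plate) below the hinge at the top edge, so the moment about the hinge is M = F × 0.747022 = 68.2846 × 0.747022 = 51.0101 kN·m.
A normal force at the bottom, 1.39 m from the hinge, must supply this moment: P = 51.0101/1.39 = 36.6979 kN.

P ≈ 36.70 kN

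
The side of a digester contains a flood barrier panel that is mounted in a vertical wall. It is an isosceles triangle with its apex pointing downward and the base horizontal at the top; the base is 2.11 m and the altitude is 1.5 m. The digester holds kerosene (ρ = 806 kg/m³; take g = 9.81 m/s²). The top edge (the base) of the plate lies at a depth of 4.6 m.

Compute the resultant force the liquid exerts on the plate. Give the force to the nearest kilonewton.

F ≈ 64 kN

γ = ρg = 806 × 9.81 / 1000 = 7.90686 kN/m³.
With the apex down, the centroid sits h/3 = 1.5/3 = 0.5 m below the base (the top edge), so the centroid depth is h_c = 4.6 + 0.5 = 5.1 m.
A = ½ × 2.11 × 1.5 = 1.5825 m².
Resultant F = γ·h_c·A = 7.90686 × 5.1 × 1.5825 = 63.8143 kN.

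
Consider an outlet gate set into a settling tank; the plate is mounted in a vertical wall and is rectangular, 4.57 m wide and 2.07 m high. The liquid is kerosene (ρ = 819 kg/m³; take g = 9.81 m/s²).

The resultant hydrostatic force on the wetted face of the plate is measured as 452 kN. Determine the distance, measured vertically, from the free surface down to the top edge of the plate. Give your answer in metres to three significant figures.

d_top ≈ 4.91 m

γ = ρg = 819 × 9.81 / 1000 = 8.03439 kN/m³.
A = 4.57 × 2.07 = 9.4599 m².
From F = γ·h_c·A, the centroid depth is h_c = 452/(8.03439 × 9.4599) = 5.94701 m.
The centroid lies 2.07/2 = 1.035 m below the top edge, so the top edge sits at h_top = 5.94701 − 1.035 = 4.91201 m below the surface.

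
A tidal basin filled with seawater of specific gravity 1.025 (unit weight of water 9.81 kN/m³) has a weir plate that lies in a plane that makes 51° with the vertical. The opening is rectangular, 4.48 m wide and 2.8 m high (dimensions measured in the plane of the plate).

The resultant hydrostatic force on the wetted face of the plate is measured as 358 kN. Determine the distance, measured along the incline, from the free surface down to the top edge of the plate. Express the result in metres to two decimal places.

γ = 1.025 × 9.81 = 10.05525 kN/m³.
A = 4.48 × 2.8 = 12.544 m².
From F = γ·h_c·A, the centroid depth is h_c = 358/(10.05525 × 12.544) = 2.83827 m.
The plate makes 51° with the vertical, i.e. θ = 90° − 51° = 39° to the horizontal. Measuring y along the incline from the free-surface line, vertical depth h = y·sinθ with sinθ = 0.629320.
Along the incline, y_c = h_c/sinθ = 2.83827/0.629320 = 4.51006 m.
The centroid lies 2.8/2 = 1.4 m below the top edge, so the top edge sits at y_top = 4.51006 − 1.4 = 3.11006 m along the incline.

y_top ≈ 3.11 m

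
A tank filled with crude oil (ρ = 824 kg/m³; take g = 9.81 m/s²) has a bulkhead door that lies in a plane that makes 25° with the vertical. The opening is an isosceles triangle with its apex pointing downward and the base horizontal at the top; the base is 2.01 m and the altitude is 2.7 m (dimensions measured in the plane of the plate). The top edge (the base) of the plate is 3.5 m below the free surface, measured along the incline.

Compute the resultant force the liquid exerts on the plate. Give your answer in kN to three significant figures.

F ≈ 87.5 kN

γ = ρg = 824 × 9.81 / 1000 = 8.08344 kN/m³.
The plate makes 25° with the vertical, i.e. θ = 90° − 25° = 65° to the horizontal. Measuring y along the incline from the free-surface line, vertical depth h = y·sinθ with sinθ = 0.906308.
With the apex down, the centroid sits h/3 = 2.7/3 = 0.9 m below the base (the top edge), so y_c = 3.5 + 0.9 = 4.4 m and h_c = 4.4 × 0.906308 = 3.98776 m.
A = ½ × 2.01 × 2.7 = 2.7135 m².
Resultant F = γ·h_c·A = 8.08344 × 3.98776 × 2.7135 = 87.4692 kN.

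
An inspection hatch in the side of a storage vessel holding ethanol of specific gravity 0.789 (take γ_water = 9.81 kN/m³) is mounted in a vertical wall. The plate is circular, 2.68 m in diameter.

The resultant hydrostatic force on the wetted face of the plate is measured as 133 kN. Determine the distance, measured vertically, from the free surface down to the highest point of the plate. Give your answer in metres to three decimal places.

d_top ≈ 1.706 m

γ = 0.789 × 9.81 = 7.74009 kN/m³.
A = π(1.34)² = 5.64104 m².
From F = γ·h_c·A, the centroid depth is h_c = 133/(7.74009 × 5.64104) = 3.04612 m.
The centroid is at the centre, 1.34 m below the top of the plate, so the highest point sits at h_top = 3.04612 − 1.34 = 1.70612 m below the surface.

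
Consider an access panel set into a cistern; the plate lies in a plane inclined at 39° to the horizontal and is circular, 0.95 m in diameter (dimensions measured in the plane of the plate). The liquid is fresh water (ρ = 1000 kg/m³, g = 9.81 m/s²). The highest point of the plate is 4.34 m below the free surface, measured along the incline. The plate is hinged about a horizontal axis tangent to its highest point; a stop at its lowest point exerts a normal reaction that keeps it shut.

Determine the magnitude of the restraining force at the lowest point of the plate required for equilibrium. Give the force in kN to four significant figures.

P ≈ 10.80 kN

γ = ρg = 1000 × 9.81 = 9810 N/m³ = 9.81 kN/m³.
Let θ = 39° be the plate's angle to the horizontal; measure y along the incline from where the plane meets the free surface. Vertical depth h = y·sinθ with sinθ = 0.629320.
The centroid is at the centre, 0.475 m below the top of the plate, so y_c = 4.34 + 0.475 = 4.815 m and h_c = 4.815 × 0.629320 = 3.03018 m.
A = π(0.475)² = 0.708822 m².
Resultant F = γ·h_c·A = 9.81 × 3.03018 × 0.708822 = 21.0705 kN.
I_c = πr⁴/4 = π × 0.475⁴/4 = 0.039982 m⁴.
Centre of pressure: y_p = y_c + I_c/(y_c·A) = 4.815 + 0.039982/(4.815 × 0.708822) = 4.815 + 0.0117147 = 4.82671 m along the plane.
The resultant acts 0.475 + 0.0117147 = 0.486715 m (along the plate) below the hinge at the top edge, so the moment about the hinge is M = F × 0.486715 = 21.0705 × 0.486715 = 10.2553 kN·m.
A normal force at the bottom, 0.95 m from the hinge, must supply this moment: P = 10.2553/0.95 = 10.7951 kN.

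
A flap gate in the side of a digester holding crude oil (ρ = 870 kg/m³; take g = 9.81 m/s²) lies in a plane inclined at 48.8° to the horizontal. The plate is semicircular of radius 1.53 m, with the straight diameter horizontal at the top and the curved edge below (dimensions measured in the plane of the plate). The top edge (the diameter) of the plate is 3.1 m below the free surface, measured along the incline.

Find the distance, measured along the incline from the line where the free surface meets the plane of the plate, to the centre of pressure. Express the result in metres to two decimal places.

y_p = 3.79 m

γ = ρg = 870 × 9.81 / 1000 = 8.5347 kN/m³.
Let θ = 48.8° be the plate's angle to the horizontal; measure y along the incline from where the plane meets the free surface. Vertical depth h = y·sinθ with sinθ = 0.752415.
The centroid of a semicircle lies 4r/(3π) = 0.649352 m from the diameter, here below the top edge, so y_c = 3.1 + 0.649352 = 3.74935 m and h_c = 3.74935 × 0.752415 = 2.82107 m.
A = πr²/2 = π × 1.53²/2 = 3.67708 m².
Resultant F = γ·h_c·A = 8.5347 × 2.82107 × 3.67708 = 88.533 kN.
I_c = (π/8 − 8/(9π))·r⁴ = 0.109757 × 1.53⁴ = 0.601448 m⁴.
Centre of pressure: y_p = y_c + I_c/(y_c·A) = 3.74935 + 0.601448/(3.74935 × 3.67708) = 3.74935 + 0.0436254 = 3.79298 m along the plane.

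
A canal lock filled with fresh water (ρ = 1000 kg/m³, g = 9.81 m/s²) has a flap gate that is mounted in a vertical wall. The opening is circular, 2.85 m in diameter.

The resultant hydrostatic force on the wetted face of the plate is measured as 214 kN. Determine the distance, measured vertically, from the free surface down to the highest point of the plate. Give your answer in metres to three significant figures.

d_top ≈ 1.99 m

γ = ρg = 1000 × 9.81 = 9810 N/m³ = 9.81 kN/m³.
A = π(1.425)² = 6.3794 m².
From F = γ·h_c·A, the centroid depth is h_c = 214/(9.81 × 6.3794) = 3.41952 m.
The centroid is at the centre, 1.425 m below the top of the plate, so the highest point sits at h_top = 3.41952 − 1.425 = 1.99452 m below the surface.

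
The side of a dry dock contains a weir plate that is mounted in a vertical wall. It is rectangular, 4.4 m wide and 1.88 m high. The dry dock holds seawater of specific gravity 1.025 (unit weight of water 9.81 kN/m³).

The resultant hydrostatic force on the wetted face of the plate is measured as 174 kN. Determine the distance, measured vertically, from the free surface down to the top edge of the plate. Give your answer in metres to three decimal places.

d_top ≈ 1.152 m

γ = 1.025 × 9.81 = 10.05525 kN/m³.
A = 4.4 × 1.88 = 8.272 m².
From F = γ·h_c·A, the centroid depth is h_c = 174/(10.05525 × 8.272) = 2.09192 m.
The centroid lies 1.88/2 = 0.94 m below the top edge, so the top edge sits at h_top = 2.09192 − 0.94 = 1.15192 m below the surface.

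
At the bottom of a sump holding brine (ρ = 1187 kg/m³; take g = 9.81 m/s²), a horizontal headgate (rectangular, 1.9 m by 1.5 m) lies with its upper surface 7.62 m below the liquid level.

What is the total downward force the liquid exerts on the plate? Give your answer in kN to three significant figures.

γ = ρg = 1187 × 9.81 / 1000 = 11.64447 kN/m³.
The plate is horizontal, so pressure is uniform at p = γ·h = 11.64447 × 7.62 = 88.7309 kN/m².
A = 1.9 × 1.5 = 2.85 m².
F = p·A = 88.7309 × 2.85 = 252.883 kN.

F ≈ 253 kN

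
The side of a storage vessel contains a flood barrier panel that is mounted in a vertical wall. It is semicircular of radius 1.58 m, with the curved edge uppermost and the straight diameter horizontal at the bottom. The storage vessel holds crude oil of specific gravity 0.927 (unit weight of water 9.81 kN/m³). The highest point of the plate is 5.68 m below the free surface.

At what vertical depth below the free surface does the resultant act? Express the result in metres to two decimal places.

h_p = 6.62 m

γ = 0.927 × 9.81 = 9.09387 kN/m³.
The centroid lies 4r/(3π) = 0.670573 m above the diameter, so r − 4r/(3π) = 1.58 − 0.670573 = 0.909427 m below the topmost point, so the centroid depth is h_c = 5.68 + 0.909427 = 6.58943 m.
A = πr²/2 = π × 1.58²/2 = 3.92134 m².
Resultant F = γ·h_c·A = 9.09387 × 6.58943 × 3.92134 = 234.98 kN.
I_c = (π/8 − 8/(9π))·r⁴ = 0.109757 × 1.58⁴ = 0.684007 m⁴.
Centre of pressure: y_p = y_c + I_c/(y_c·A) = 6.58943 + 0.684007/(6.58943 × 3.92134) = 6.58943 + 0.0264715 = 6.6159 m along the plane.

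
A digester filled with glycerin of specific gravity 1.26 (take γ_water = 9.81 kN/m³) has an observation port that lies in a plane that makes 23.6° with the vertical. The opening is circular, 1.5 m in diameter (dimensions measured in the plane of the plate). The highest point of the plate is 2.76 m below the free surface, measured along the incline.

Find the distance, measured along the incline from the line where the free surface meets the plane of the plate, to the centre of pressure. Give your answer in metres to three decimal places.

γ = 1.26 × 9.81 = 12.3606 kN/m³.
The plate makes 23.6° with the vertical, i.e. θ = 90° − 23.6° = 66.4° to the horizontal. Measuring y along the incline from the free-surface line, vertical depth h = y·sinθ with sinθ = 0.916363.
The centroid is at the centre, 0.75 m below the top of the plate, so y_c = 2.76 + 0.75 = 3.51 m and h_c = 3.51 × 0.916363 = 3.21643 m.
A = π(0.75)² = 1.76715 m².
Resultant F = γ·h_c·A = 12.3606 × 3.21643 × 1.76715 = 70.2566 kN.
I_c = πr⁴/4 = π × 0.75⁴/4 = 0.248505 m⁴.
Centre of pressure: y_p = y_c + I_c/(y_c·A) = 3.51 + 0.248505/(3.51 × 1.76715) = 3.51 + 0.040064 = 3.55006 m along the plane.

y_p = 3.550 m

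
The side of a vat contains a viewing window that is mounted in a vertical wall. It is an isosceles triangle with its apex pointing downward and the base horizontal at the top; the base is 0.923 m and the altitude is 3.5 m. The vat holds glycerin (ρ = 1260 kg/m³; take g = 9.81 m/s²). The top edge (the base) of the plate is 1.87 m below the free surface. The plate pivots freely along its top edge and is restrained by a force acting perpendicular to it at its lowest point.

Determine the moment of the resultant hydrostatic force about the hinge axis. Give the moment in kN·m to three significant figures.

M ≈ 84.3 kN·m

γ = ρg = 1260 × 9.81 / 1000 = 12.3606 kN/m³.
With the apex down, the centroid sits h/3 = 3.5/3 = 1.16667 m below the base (the top edge), so the centroid depth is h_c = 1.87 + 1.16667 = 3.03667 m.
A = ½ × 0.923 × 3.5 = 1.61525 m².
Resultant F = γ·h_c·A = 12.3606 × 3.03667 × 1.61525 = 60.6285 kN.
I_c = b·h³/36 = 0.923 × 3.5³/36 = 1.09927 m⁴.
Centre of pressure: y_p = y_c + I_c/(y_c·A) = 3.03667 + 1.09927/(3.03667 × 1.61525) = 3.03667 + 0.224113 = 3.26078 m along the plane.
The resultant acts 1.16667 + 0.224113 = 1.39078 m (along the plate) below the hinge at the top edge, so the moment about the hinge is M = F × 1.39078 = 60.6285 × 1.39078 = 84.3209 kN·m.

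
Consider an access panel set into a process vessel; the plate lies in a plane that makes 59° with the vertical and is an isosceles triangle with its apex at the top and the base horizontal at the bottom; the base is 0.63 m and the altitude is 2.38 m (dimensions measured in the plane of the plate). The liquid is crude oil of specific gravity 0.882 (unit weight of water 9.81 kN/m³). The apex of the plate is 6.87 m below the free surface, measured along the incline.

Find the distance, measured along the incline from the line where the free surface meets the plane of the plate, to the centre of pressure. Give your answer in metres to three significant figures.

y_p = 8.49 m

γ = 0.882 × 9.81 = 8.65242 kN/m³.
The plate makes 59° with the vertical, i.e. θ = 90° − 59° = 31° to the horizontal. Measuring y along the incline from the free-surface line, vertical depth h = y·sinθ with sinθ = 0.515038.
With the apex up, the centroid sits 2h/3 = 2 × 2.38/3 = 1.58667 m below the apex, so y_c = 6.87 + 1.58667 = 8.45667 m and h_c = 8.45667 × 0.515038 = 4.35551 m.
A = ½ × 0.63 × 2.38 = 0.7497 m².
Resultant F = γ·h_c·A = 8.65242 × 4.35551 × 0.7497 = 28.253 kN.
I_c = b·h³/36 = 0.63 × 2.38³/36 = 0.235922 m⁴.
Centre of pressure: y_p = y_c + I_c/(y_c·A) = 8.45667 + 0.235922/(8.45667 × 0.7497) = 8.45667 + 0.0372119 = 8.49388 m along the plane.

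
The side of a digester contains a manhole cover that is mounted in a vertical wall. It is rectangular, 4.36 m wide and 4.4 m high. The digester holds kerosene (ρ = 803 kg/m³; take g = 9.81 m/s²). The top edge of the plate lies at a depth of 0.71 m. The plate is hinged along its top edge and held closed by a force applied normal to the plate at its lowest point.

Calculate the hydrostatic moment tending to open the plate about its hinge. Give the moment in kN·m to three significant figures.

γ = ρg = 803 × 9.81 / 1000 = 7.87743 kN/m³.
The centroid lies 4.4/2 = 2.2 m below the top edge, so the centroid depth is h_c = 0.71 + 2.2 = 2.91 m.
A = 4.36 × 4.4 = 19.184 m².
Resultant F = γ·h_c·A = 7.87743 × 2.91 × 19.184 = 439.761 kN.
I_c = b·h³/12 = 4.36 × 4.4³/12 = 30.9502 m⁴.
Centre of pressure: y_p = y_c + I_c/(y_c·A) = 2.91 + 30.9502/(2.91 × 19.184) = 2.91 + 0.55441 = 3.46441 m along the plane.
The resultant acts 2.2 + 0.55441 = 2.75441 m (along the plate) below the hinge at the top edge, so the moment about the hinge is M = F × 2.75441 = 439.761 × 2.75441 = 1211.28 kN·m.

M ≈ 1210 kN·m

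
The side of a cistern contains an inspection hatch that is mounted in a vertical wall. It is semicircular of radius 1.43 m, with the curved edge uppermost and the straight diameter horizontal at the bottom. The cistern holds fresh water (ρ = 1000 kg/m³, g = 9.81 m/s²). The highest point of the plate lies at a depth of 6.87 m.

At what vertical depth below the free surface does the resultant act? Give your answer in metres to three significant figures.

h_p = 7.71 m

γ = ρg = 1000 × 9.81 = 9810 N/m³ = 9.81 kN/m³.
The centroid lies 4r/(3π) = 0.606911 m above the diameter, so r − 4r/(3π) = 1.43 − 0.606911 = 0.823089 m below the topmost point, so the centroid depth is h_c = 6.87 + 0.823089 = 7.69309 m.
A = πr²/2 = π × 1.43²/2 = 3.21212 m².
Resultant F = γ·h_c·A = 9.81 × 7.69309 × 3.21212 = 242.416 kN.
I_c = (π/8 − 8/(9π))·r⁴ = 0.109757 × 1.43⁴ = 0.458962 m⁴.
Centre of pressure: y_p = y_c + I_c/(y_c·A) = 7.69309 + 0.458962/(7.69309 × 3.21212) = 7.69309 + 0.0185731 = 7.71166 m along the plane.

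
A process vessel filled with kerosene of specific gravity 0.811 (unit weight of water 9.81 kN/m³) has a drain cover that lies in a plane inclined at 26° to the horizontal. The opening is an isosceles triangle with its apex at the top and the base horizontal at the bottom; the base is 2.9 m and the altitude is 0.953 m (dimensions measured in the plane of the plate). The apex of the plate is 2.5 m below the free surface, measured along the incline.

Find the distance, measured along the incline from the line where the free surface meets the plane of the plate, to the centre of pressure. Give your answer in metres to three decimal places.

γ = 0.811 × 9.81 = 7.95591 kN/m³.
Let θ = 26° be the plate's angle to the horizontal; measure y along the incline from where the plane meets the free surface. Vertical depth h = y·sinθ with sinθ = 0.438371.
With the apex up, the centroid sits 2h/3 = 2 × 0.953/3 = 0.635333 m below the apex, so y_c = 2.5 + 0.635333 = 3.13533 m and h_c = 3.13533 × 0.438371 = 1.37444 m.
A = ½ × 2.9 × 0.953 = 1.38185 m².
Resultant F = γ·h_c·A = 7.95591 × 1.37444 × 1.38185 = 15.1104 kN.
I_c = b·h³/36 = 2.9 × 0.953³/36 = 0.0697227 m⁴.
Centre of pressure: y_p = y_c + I_c/(y_c·A) = 3.13533 + 0.0697227/(3.13533 × 1.38185) = 3.13533 + 0.0160927 = 3.15142 m along the plane.

y_p = 3.151 m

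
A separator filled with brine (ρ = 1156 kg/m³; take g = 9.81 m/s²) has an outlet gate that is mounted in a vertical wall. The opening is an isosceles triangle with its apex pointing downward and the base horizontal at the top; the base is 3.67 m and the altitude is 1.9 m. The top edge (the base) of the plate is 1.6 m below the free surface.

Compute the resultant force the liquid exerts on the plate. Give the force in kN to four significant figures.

F ≈ 88.30 kN

γ = ρg = 1156 × 9.81 / 1000 = 11.34036 kN/m³.
With the apex down, the centroid sits h/3 = 1.9/3 = 0.633333 m below the base (the top edge), so the centroid depth is h_c = 1.6 + 0.633333 = 2.23333 m.
A = ½ × 3.67 × 1.9 = 3.4865 m².
Resultant F = γ·h_c·A = 11.34036 × 2.23333 × 3.4865 = 88.3018 kN.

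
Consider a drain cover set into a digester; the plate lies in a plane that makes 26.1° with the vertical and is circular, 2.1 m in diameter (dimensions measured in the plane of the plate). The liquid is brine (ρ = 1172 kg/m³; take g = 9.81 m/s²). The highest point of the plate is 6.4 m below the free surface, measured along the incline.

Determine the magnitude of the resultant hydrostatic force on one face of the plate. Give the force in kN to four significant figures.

γ = ρg = 1172 × 9.81 / 1000 = 11.49732 kN/m³.
The plate makes 26.1° with the vertical, i.e. θ = 90° − 26.1° = 63.9° to the horizontal. Measuring y along the incline from the free-surface line, vertical depth h = y·sinθ with sinθ = 0.898028.
The centroid is at the centre, 1.05 m below the top of the plate, so y_c = 6.4 + 1.05 = 7.45 m and h_c = 7.45 × 0.898028 = 6.69031 m.
A = π(1.05)² = 3.46361 m².
Resultant F = γ·h_c·A = 11.49732 × 6.69031 × 3.46361 = 266.423 kN.

F ≈ 266.4 kN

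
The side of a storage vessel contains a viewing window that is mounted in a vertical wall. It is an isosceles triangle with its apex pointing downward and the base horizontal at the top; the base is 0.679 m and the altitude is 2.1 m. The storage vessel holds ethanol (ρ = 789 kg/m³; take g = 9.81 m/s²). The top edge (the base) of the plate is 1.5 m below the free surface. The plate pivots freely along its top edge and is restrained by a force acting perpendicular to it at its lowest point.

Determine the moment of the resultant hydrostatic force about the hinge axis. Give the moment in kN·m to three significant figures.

γ = ρg = 789 × 9.81 / 1000 = 7.74009 kN/m³.
With the apex down, the centroid sits h/3 = 2.1/3 = 0.7 m below the base (the top edge), so the centroid depth is h_c = 1.5 + 0.7 = 2.2 m.
A = ½ × 0.679 × 2.1 = 0.71295 m².
Resultant F = γ·h_c·A = 7.74009 × 2.2 × 0.71295 = 12.1403 kN.
I_c = b·h³/36 = 0.679 × 2.1³/36 = 0.174673 m⁴.
Centre of pressure: y_p = y_c + I_c/(y_c·A) = 2.2 + 0.174673/(2.2 × 0.71295) = 2.2 + 0.111364 = 2.31136 m along the plane.
The resultant acts 0.7 + 0.111364 = 0.811364 m (along the plate) below the hinge at the top edge, so the moment about the hinge is M = F × 0.811364 = 12.1403 × 0.811364 = 9.8502 kN·m.

M ≈ 9.85 kN·m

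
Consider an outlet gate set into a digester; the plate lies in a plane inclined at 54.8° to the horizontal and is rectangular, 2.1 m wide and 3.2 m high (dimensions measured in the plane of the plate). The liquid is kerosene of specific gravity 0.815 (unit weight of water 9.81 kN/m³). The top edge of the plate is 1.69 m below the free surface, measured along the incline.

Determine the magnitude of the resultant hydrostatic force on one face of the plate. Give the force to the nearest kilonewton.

γ = 0.815 × 9.81 = 7.99515 kN/m³.
Let θ = 54.8° be the plate's angle to the horizontal; measure y along the incline from where the plane meets the free surface. Vertical depth h = y·sinθ with sinθ = 0.817145.
The centroid lies 3.2/2 = 1.6 m below the top edge, so y_c = 1.69 + 1.6 = 3.29 m and h_c = 3.29 × 0.817145 = 2.68841 m.
A = 2.1 × 3.2 = 6.72 m².
Resultant F = γ·h_c·A = 7.99515 × 2.68841 × 6.72 = 144.441 kN.

F ≈ 144 kN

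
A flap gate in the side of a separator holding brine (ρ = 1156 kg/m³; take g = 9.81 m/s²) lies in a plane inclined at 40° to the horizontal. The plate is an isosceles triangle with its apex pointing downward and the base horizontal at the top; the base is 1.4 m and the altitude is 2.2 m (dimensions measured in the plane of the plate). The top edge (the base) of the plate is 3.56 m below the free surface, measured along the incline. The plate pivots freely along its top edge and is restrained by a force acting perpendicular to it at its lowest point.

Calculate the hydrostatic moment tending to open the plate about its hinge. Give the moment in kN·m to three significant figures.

γ = ρg = 1156 × 9.81 / 1000 = 11.34036 kN/m³.
Let θ = 40° be the plate's angle to the horizontal; measure y along the incline from where the plane meets the free surface. Vertical depth h = y·sinθ with sinθ = 0.642788.
With the apex down, the centroid sits h/3 = 2.2/3 = 0.733333 m below the base (the top edge), so y_c = 3.56 + 0.733333 = 4.29333 m and h_c = 4.29333 × 0.642788 = 2.7597 m.
A = ½ × 1.4 × 2.2 = 1.54 m².
Resultant F = γ·h_c·A = 11.34036 × 2.7597 × 1.54 = 48.1958 kN.
I_c = b·h³/36 = 1.4 × 2.2³/36 = 0.414089 m⁴.
Centre of pressure: y_p = y_c + I_c/(y_c·A) = 4.29333 + 0.414089/(4.29333 × 1.54) = 4.29333 + 0.0626295 = 4.35596 m along the plane.
The resultant acts 0.733333 + 0.0626295 = 0.795963 m (along the plate) below the hinge at the top edge, so the moment about the hinge is M = F × 0.795963 = 48.1958 × 0.795963 = 38.3621 kN·m.

M ≈ 38.4 kN·m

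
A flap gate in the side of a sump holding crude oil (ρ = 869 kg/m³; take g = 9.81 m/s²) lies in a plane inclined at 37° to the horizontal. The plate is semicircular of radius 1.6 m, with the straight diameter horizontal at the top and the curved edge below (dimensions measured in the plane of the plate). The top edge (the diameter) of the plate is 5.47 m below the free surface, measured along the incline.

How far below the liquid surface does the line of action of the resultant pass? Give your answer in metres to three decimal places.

h_p = 3.718 m

γ = ρg = 869 × 9.81 / 1000 = 8.52489 kN/m³.
Let θ = 37° be the plate's angle to the horizontal; measure y along the incline from where the plane meets the free surface. Vertical depth h = y·sinθ with sinθ = 0.601815.
The centroid of a semicircle lies 4r/(3π) = 0.679061 m from the diameter, here below the top edge, so y_c = 5.47 + 0.679061 = 6.14906 m and h_c = 6.14906 × 0.601815 = 3.7006 m.
A = πr²/2 = π × 1.6²/2 = 4.02124 m².
Resultant F = γ·h_c·A = 8.52489 × 3.7006 × 4.02124 = 126.859 kN.
I_c = (π/8 − 8/(9π))·r⁴ = 0.109757 × 1.6⁴ = 0.719303 m⁴.
Centre of pressure: y_p = y_c + I_c/(y_c·A) = 6.14906 + 0.719303/(6.14906 × 4.02124) = 6.14906 + 0.02909 = 6.17815 m along the plane.
Vertically, h_p = y_p·sinθ = 6.17815 × 0.601815 = 3.7181 m.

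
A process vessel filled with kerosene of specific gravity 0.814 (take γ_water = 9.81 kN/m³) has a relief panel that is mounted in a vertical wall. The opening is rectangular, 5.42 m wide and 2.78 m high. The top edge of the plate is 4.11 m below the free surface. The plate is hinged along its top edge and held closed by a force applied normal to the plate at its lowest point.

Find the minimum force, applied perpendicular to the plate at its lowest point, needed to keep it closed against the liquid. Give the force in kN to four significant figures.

P ≈ 358.8 kN

γ = 0.814 × 9.81 = 7.98534 kN/m³.
The centroid lies 2.78/2 = 1.39 m below the top edge, so the centroid depth is h_c = 4.11 + 1.39 = 5.5 m.
A = 5.42 × 2.78 = 15.0676 m².
Resultant F = γ·h_c·A = 7.98534 × 5.5 × 15.0676 = 661.759 kN.
I_c = b·h³/12 = 5.42 × 2.78³/12 = 9.70404 m⁴.
Centre of pressure: y_p = y_c + I_c/(y_c·A) = 5.5 + 9.70404/(5.5 × 15.0676) = 5.5 + 0.117097 = 5.6171 m along the plane.
The resultant acts 1.39 + 0.117097 = 1.5071 m (along the plate) below the hinge at the top edge, so the moment about the hinge is M = F × 1.5071 = 661.759 × 1.5071 = 997.337 kN·m.
A normal force at the bottom, 2.78 m from the hinge, must supply this moment: P = 997.337/2.78 = 358.754 kN.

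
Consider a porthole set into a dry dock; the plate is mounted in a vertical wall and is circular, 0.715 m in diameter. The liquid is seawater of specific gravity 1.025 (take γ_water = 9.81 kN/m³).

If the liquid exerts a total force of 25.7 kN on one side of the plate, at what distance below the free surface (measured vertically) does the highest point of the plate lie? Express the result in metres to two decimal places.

d_top ≈ 6.01 m

γ = 1.025 × 9.81 = 10.05525 kN/m³.
A = π(0.3575)² = 0.401515 m².
From F = γ·h_c·A, the centroid depth is h_c = 25.7/(10.05525 × 0.401515) = 6.36559 m.
The centroid is at the centre, 0.3575 m below the top of the plate, so the highest point sits at h_top = 6.36559 − 0.3575 = 6.00809 m below the surface.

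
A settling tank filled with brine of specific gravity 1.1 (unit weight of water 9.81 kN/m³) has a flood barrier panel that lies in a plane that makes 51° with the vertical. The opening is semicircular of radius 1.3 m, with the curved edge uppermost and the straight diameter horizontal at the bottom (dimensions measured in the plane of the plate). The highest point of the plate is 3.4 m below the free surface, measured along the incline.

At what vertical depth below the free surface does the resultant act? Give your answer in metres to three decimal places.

γ = 1.1 × 9.81 = 10.791 kN/m³.
The plate makes 51° with the vertical, i.e. θ = 90° − 51° = 39° to the horizontal. Measuring y along the incline from the free-surface line, vertical depth h = y·sinθ with sinθ = 0.629320.
The centroid lies 4r/(3π) = 0.551737 m above the diameter, so r − 4r/(3π) = 1.3 − 0.551737 = 0.748263 m below the topmost point, so y_c = 3.4 + 0.748263 = 4.14826 m and h_c = 4.14826 × 0.629320 = 2.61058 m.
A = πr²/2 = π × 1.3²/2 = 2.65465 m².
Resultant F = γ·h_c·A = 10.791 × 2.61058 × 2.65465 = 74.7835 kN.
I_c = (π/8 − 8/(9π))·r⁴ = 0.109757 × 1.3⁴ = 0.313477 m⁴.
Centre of pressure: y_p = y_c + I_c/(y_c·A) = 4.14826 + 0.313477/(4.14826 × 2.65465) = 4.14826 + 0.0284664 = 4.17673 m along the plane.
Vertically, h_p = y_p·sinθ = 4.17673 × 0.629320 = 2.6285 m.

h_p = 2.629 m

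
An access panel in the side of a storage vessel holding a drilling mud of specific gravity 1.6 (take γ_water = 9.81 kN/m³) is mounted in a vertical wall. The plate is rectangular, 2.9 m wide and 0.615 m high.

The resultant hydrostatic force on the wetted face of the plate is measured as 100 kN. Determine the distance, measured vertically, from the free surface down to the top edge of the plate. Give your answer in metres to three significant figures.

γ = 1.6 × 9.81 = 15.696 kN/m³.
A = 2.9 × 0.615 = 1.7835 m².
From F = γ·h_c·A, the centroid depth is h_c = 100/(15.696 × 1.7835) = 3.57222 m.
The centroid lies 0.615/2 = 0.3075 m below the top edge, so the top edge sits at h_top = 3.57222 − 0.3075 = 3.26472 m below the surface.

d_top ≈ 3.26 m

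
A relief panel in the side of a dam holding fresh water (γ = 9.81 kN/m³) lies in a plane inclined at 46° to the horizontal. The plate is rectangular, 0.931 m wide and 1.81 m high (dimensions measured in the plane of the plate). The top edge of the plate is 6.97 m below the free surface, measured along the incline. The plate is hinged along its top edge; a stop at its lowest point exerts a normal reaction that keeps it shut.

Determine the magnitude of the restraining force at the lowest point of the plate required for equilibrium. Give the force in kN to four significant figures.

γ = 9.81 kN/m³.
Let θ = 46° be the plate's angle to the horizontal; measure y along the incline from where the plane meets the free surface. Vertical depth h = y·sinθ with sinθ = 0.719340.
The centroid lies 1.81/2 = 0.905 m below the top edge, so y_c = 6.97 + 0.905 = 7.875 m and h_c = 7.875 × 0.719340 = 5.6648 m.
A = 0.931 × 1.81 = 1.68511 m².
Resultant F = γ·h_c·A = 9.81 × 5.6648 × 1.68511 = 93.6444 kN.
I_c = b·h³/12 = 0.931 × 1.81³/12 = 0.460049 m⁴.
Centre of pressure: y_p = y_c + I_c/(y_c·A) = 7.875 + 0.460049/(7.875 × 1.68511) = 7.875 + 0.0346677 = 7.90967 m along the plane.
The resultant acts 0.905 + 0.0346677 = 0.939668 m (along the plate) below the hinge at the top edge, so the moment about the hinge is M = F × 0.939668 = 93.6444 × 0.939668 = 87.9946 kN·m.
A normal force at the bottom, 1.81 m from the hinge, must supply this moment: P = 87.9946/1.81 = 48.6158 kN.

P ≈ 48.62 kN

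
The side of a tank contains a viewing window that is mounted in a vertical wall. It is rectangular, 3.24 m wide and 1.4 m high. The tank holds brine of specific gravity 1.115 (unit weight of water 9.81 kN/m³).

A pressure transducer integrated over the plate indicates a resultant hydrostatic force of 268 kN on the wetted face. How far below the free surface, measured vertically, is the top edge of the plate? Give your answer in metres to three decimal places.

γ = 1.115 × 9.81 = 10.93815 kN/m³.
A = 3.24 × 1.4 = 4.536 m².
From F = γ·h_c·A, the centroid depth is h_c = 268/(10.93815 × 4.536) = 5.40154 m.
The centroid lies 1.4/2 = 0.7 m below the top edge, so the top edge sits at h_top = 5.40154 − 0.7 = 4.70154 m below the surface.

d_top ≈ 4.702 m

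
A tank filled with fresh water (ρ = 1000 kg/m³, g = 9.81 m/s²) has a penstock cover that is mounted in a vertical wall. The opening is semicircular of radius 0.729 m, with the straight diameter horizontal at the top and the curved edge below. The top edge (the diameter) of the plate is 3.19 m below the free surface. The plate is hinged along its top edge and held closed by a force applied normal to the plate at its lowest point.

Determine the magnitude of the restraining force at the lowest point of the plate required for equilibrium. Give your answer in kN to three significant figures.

γ = ρg = 1000 × 9.81 = 9810 N/m³ = 9.81 kN/m³.
The centroid of a semicircle lies 4r/(3π) = 0.309397 m from the diameter, here below the top edge, so the centroid depth is h_c = 3.19 + 0.309397 = 3.4994 m.
A = πr²/2 = π × 0.729²/2 = 0.834786 m².
Resultant F = γ·h_c·A = 9.81 × 3.4994 × 0.834786 = 28.6575 kN.
I_c = (π/8 − 8/(9π))·r⁴ = 0.109757 × 0.729⁴ = 0.0309986 m⁴.
Centre of pressure: y_p = y_c + I_c/(y_c·A) = 3.4994 + 0.0309986/(3.4994 × 0.834786) = 3.4994 + 0.0106114 = 3.51001 m along the plane.
The resultant acts 0.309397 + 0.0106114 = 0.320008 m (along the plate) below the hinge at the top edge, so the moment about the hinge is M = F × 0.320008 = 28.6575 × 0.320008 = 9.17063 kN·m.
A normal force at the bottom, 0.729 m from the hinge, must supply this moment: P = 9.17063/0.729 = 12.5797 kN.

P ≈ 12.6 kN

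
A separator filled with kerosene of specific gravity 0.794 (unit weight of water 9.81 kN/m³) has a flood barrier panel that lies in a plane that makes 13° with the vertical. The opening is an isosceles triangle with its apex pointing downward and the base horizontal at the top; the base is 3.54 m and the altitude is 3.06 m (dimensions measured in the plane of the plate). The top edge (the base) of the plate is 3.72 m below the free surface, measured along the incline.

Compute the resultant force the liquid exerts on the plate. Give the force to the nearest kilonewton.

γ = 0.794 × 9.81 = 7.78914 kN/m³.
The plate makes 13° with the vertical, i.e. θ = 90° − 13° = 77° to the horizontal. Measuring y along the incline from the free-surface line, vertical depth h = y·sinθ with sinθ = 0.974370.
With the apex down, the centroid sits h/3 = 3.06/3 = 1.02 m below the base (the top edge), so y_c = 3.72 + 1.02 = 4.74 m and h_c = 4.74 × 0.974370 = 4.61851 m.
A = ½ × 3.54 × 3.06 = 5.4162 m².
Resultant F = γ·h_c·A = 7.78914 × 4.61851 × 5.4162 = 194.844 kN.

F ≈ 195 kN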